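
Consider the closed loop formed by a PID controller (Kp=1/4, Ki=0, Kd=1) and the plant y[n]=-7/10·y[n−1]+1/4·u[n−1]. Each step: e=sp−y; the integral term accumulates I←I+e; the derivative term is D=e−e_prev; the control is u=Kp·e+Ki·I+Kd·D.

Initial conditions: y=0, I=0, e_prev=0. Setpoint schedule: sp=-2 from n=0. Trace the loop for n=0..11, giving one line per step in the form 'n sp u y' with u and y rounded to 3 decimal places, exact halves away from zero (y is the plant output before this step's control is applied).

0 -2 -2.500 0.000
1 -2 0.281 -0.625
2 -2 -1.760 0.508
3 -2 1.002 -0.795
4 -2 -2.305 0.807
5 -2 1.734 -1.141
6 -2 -3.182 1.232
7 -2 2.805 -1.658
8 -2 -4.485 1.862
9 -2 4.393 -2.425
10 -2 -6.419 2.795
11 -2 6.747 -3.562

(exact arithmetic carried between steps; '≈' marks a value shown rounded to 6 d.p. or computed from one; I and e_prev carry over from the previous line; the table rounds u and y to 3 d.p., halves away from zero)
n=0: y=0, sp=-2, e=sp−y=-2; I=-2, D=e−e_prev=-2; u=1/4·(-2)+0·(-2)+1·(-2)=-2.5; next y=-7/10·0+1/4·(-2.5)=-0.625
n=1: y=-0.625, sp=-2, e=sp−y=-1.375; I=-3.375, D=e−e_prev=0.625; u=1/4·(-1.375)+0·(-3.375)+1·0.625=0.28125; next y=-7/10·(-0.625)+1/4·0.28125≈0.507813
n=2: y≈0.507813, sp=-2, e=sp−y≈-2.507813; I≈-5.882813, D=e−e_prev≈-1.132813; u=1/4·(-2.507813)+0·(-5.882813)+1·(-1.132813)≈-1.759766; next y=-7/10·0.507813+1/4·(-1.759766)≈-0.795410
n=3: y≈-0.795410, sp=-2, e=sp−y≈-1.204590; I≈-7.087402, D=e−e_prev≈1.303223; u=1/4·(-1.204590)+0·(-7.087402)+1·1.303223≈1.002075; next y=-7/10·(-0.795410)+1/4·1.002075≈0.807306
n=4: y≈0.807306, sp=-2, e=sp−y≈-2.807306; I≈-9.894708, D=e−e_prev≈-1.602716; u=1/4·(-2.807306)+0·(-9.894708)+1·(-1.602716)≈-2.304543; next y=-7/10·0.807306+1/4·(-2.304543)≈-1.141250
n=5: y≈-1.141250, sp=-2, e=sp−y≈-0.858750; I≈-10.753458, D=e−e_prev≈1.948556; u=1/4·(-0.858750)+0·(-10.753458)+1·1.948556≈1.733868; next y=-7/10·(-1.141250)+1/4·1.733868≈1.232342
n=6: y≈1.232342, sp=-2, e=sp−y≈-3.232342; I≈-13.985800, D=e−e_prev≈-2.373592; u=1/4·(-3.232342)+0·(-13.985800)+1·(-2.373592)≈-3.181677; next y=-7/10·1.232342+1/4·(-3.181677)≈-1.658059
n=7: y≈-1.658059, sp=-2, e=sp−y≈-0.341941; I≈-14.327742, D=e−e_prev≈2.890400; u=1/4·(-0.341941)+0·(-14.327742)+1·2.890400≈2.804915; next y=-7/10·(-1.658059)+1/4·2.804915≈1.861870
n=8: y≈1.861870, sp=-2, e=sp−y≈-3.861870; I≈-18.189612, D=e−e_prev≈-3.519928; u=1/4·(-3.861870)+0·(-18.189612)+1·(-3.519928)≈-4.485396; next y=-7/10·1.861870+1/4·(-4.485396)≈-2.424658
n=9: y≈-2.424658, sp=-2, e=sp−y≈0.424658; I≈-17.764954, D=e−e_prev≈4.286528; u=1/4·0.424658+0·(-17.764954)+1·4.286528≈4.392692; next y=-7/10·(-2.424658)+1/4·4.392692≈2.795433
n=10: y≈2.795433, sp=-2, e=sp−y≈-4.795433; I≈-22.560387, D=e−e_prev≈-5.220091; u=1/4·(-4.795433)+0·(-22.560387)+1·(-5.220091)≈-6.418950; next y=-7/10·2.795433+1/4·(-6.418950)≈-3.561541
n=11: y≈-3.561541, sp=-2, e=sp−y≈1.561541; I≈-20.998846, D=e−e_prev≈6.356974; u=1/4·1.561541+0·(-20.998846)+1·6.356974≈6.747360; next y=-7/10·(-3.561541)+1/4·6.747360≈4.179918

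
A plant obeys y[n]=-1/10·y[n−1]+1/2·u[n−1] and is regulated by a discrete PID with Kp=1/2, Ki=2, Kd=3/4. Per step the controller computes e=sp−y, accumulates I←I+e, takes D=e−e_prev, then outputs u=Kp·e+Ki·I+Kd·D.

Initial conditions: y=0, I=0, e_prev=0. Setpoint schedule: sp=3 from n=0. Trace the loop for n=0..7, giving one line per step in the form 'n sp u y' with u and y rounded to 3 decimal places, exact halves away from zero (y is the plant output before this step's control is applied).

(exact arithmetic carried between steps; '≈' marks a value shown rounded to 6 d.p. or computed from one; I and e_prev carry over from the previous line; the table rounds u and y to 3 d.p., halves away from zero)
n=0: y=0, sp=3, e=sp−y=3; I=3, D=e−e_prev=3; u=1/2·3+2·3+3/4·3=9.75; next y=-1/10·0+1/2·9.75=4.875
n=1: y=4.875, sp=3, e=sp−y=-1.875; I=1.125, D=e−e_prev=-4.875; u=1/2·(-1.875)+2·1.125+3/4·(-4.875)=-2.34375; next y=-1/10·4.875+1/2·(-2.34375)=-1.659375
n=2: y=-1.659375, sp=3, e=sp−y=4.659375; I=5.784375, D=e−e_prev=6.534375; u=1/2·4.659375+2·5.784375+3/4·6.534375≈18.799219; next y=-1/10·(-1.659375)+1/2·18.799219≈9.565547
n=3: y≈9.565547, sp=3, e=sp−y≈-6.565547; I≈-0.781172, D=e−e_prev≈-11.224922; u=1/2·(-6.565547)+2·(-0.781172)+3/4·(-11.224922)≈-13.263809; next y=-1/10·9.565547+1/2·(-13.263809)≈-7.588459
n=4: y≈-7.588459, sp=3, e=sp−y≈10.588459; I≈9.807287, D=e−e_prev≈17.154006; u=1/2·10.588459+2·9.807287+3/4·17.154006≈37.774308; next y=-1/10·(-7.588459)+1/2·37.774308≈19.646000
n=5: y≈19.646000, sp=3, e=sp−y≈-16.646000; I≈-6.838713, D=e−e_prev≈-27.234459; u=1/2·(-16.646000)+2·(-6.838713)+3/4·(-27.234459)≈-42.426270; next y=-1/10·19.646000+1/2·(-42.426270)≈-23.177735
n=6: y≈-23.177735, sp=3, e=sp−y≈26.177735; I≈19.339022, D=e−e_prev≈42.823735; u=1/2·26.177735+2·19.339022+3/4·42.823735≈83.884713; next y=-1/10·(-23.177735)+1/2·83.884713≈44.260130
n=7: y≈44.260130, sp=3, e=sp−y≈-41.260130; I≈-21.921108, D=e−e_prev≈-67.437865; u=1/2·(-41.260130)+2·(-21.921108)+3/4·(-67.437865)≈-115.050679; next y=-1/10·44.260130+1/2·(-115.050679)≈-61.951353

0 3 9.750 0.000
1 3 -2.344 4.875
2 3 18.799 -1.659
3 3 -13.264 9.566
4 3 37.774 -7.588
5 3 -42.426 19.646
6 3 83.885 -23.178
7 3 -115.051 44.260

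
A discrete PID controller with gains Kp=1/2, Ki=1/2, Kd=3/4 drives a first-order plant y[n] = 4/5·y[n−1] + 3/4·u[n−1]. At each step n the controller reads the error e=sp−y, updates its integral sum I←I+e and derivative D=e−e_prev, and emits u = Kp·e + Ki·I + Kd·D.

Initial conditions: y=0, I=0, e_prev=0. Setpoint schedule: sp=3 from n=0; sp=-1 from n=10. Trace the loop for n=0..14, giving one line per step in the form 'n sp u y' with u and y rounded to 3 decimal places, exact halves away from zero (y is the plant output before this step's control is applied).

(exact arithmetic carried between steps; '≈' marks a value shown rounded to 6 d.p. or computed from one; I and e_prev carry over from the previous line; the table rounds u and y to 3 d.p., halves away from zero)
n=0: y=0, sp=3, e=sp−y=3; I=3, D=e−e_prev=3; u=1/2·3+1/2·3+3/4·3=5.25; next y=4/5·0+3/4·5.25=3.9375
n=1: y=3.9375, sp=3, e=sp−y=-0.9375; I=2.0625, D=e−e_prev=-3.9375; u=1/2·(-0.9375)+1/2·2.0625+3/4·(-3.9375)=-2.390625; next y=4/5·3.9375+3/4·(-2.390625)≈1.357031
n=2: y≈1.357031, sp=3, e=sp−y≈1.642969; I≈3.705469, D=e−e_prev≈2.580469; u=1/2·1.642969+1/2·3.705469+3/4·2.580469≈4.609570; next y=4/5·1.357031+3/4·4.609570≈4.542803
n=3: y≈4.542803, sp=3, e=sp−y≈-1.542803; I≈2.162666, D=e−e_prev≈-3.185771; u=1/2·(-1.542803)+1/2·2.162666+3/4·(-3.185771)≈-2.079397; next y=4/5·4.542803+3/4·(-2.079397)≈2.074694
n=4: y≈2.074694, sp=3, e=sp−y≈0.925306; I≈3.087972, D=e−e_prev≈2.468108; u=1/2·0.925306+1/2·3.087972+3/4·2.468108≈3.857720; next y=4/5·2.074694+3/4·3.857720≈4.553045
n=5: y≈4.553045, sp=3, e=sp−y≈-1.553045; I≈1.534926, D=e−e_prev≈-2.478351; u=1/2·(-1.553045)+1/2·1.534926+3/4·(-2.478351)≈-1.867823; next y=4/5·4.553045+3/4·(-1.867823)≈2.241569
n=6: y≈2.241569, sp=3, e=sp−y≈0.758431; I≈2.293357, D=e−e_prev≈2.311476; u=1/2·0.758431+1/2·2.293357+3/4·2.311476≈3.259501; next y=4/5·2.241569+3/4·3.259501≈4.237881
n=7: y≈4.237881, sp=3, e=sp−y≈-1.237881; I≈1.055476, D=e−e_prev≈-1.996312; u=1/2·(-1.237881)+1/2·1.055476+3/4·(-1.996312)≈-1.588437; next y=4/5·4.237881+3/4·(-1.588437)≈2.198977
n=8: y≈2.198977, sp=3, e=sp−y≈0.801023; I≈1.856498, D=e−e_prev≈2.038904; u=1/2·0.801023+1/2·1.856498+3/4·2.038904≈2.857938; next y=4/5·2.198977+3/4·2.857938≈3.902636
n=9: y≈3.902636, sp=3, e=sp−y≈-0.902636; I≈0.953863, D=e−e_prev≈-1.703658; u=1/2·(-0.902636)+1/2·0.953863+3/4·(-1.703658)≈-1.252130; next y=4/5·3.902636+3/4·(-1.252130)≈2.183011
n=10: y≈2.183011, sp=-1, e=sp−y≈-3.183011; I≈-2.229148, D=e−e_prev≈-2.280375; u=1/2·(-3.183011)+1/2·(-2.229148)+3/4·(-2.280375)≈-4.416361; next y=4/5·2.183011+3/4·(-4.416361)≈-1.565862
n=11: y≈-1.565862, sp=-1, e=sp−y≈0.565862; I≈-1.663286, D=e−e_prev≈3.748873; u=1/2·0.565862+1/2·(-1.663286)+3/4·3.748873≈2.262943; next y=4/5·(-1.565862)+3/4·2.262943≈0.444517
n=12: y≈0.444517, sp=-1, e=sp−y≈-1.444517; I≈-3.107804, D=e−e_prev≈-2.010379; u=1/2·(-1.444517)+1/2·(-3.107804)+3/4·(-2.010379)≈-3.783945; next y=4/5·0.444517+3/4·(-3.783945)≈-2.482345
n=13: y≈-2.482345, sp=-1, e=sp−y≈1.482345; I≈-1.625459, D=e−e_prev≈2.926862; u=1/2·1.482345+1/2·(-1.625459)+3/4·2.926862≈2.123590; next y=4/5·(-2.482345)+3/4·2.123590≈-0.393184
n=14: y≈-0.393184, sp=-1, e=sp−y≈-0.606816; I≈-2.232275, D=e−e_prev≈-2.089161; u=1/2·(-0.606816)+1/2·(-2.232275)+3/4·(-2.089161)≈-2.986417; next y=4/5·(-0.393184)+3/4·(-2.986417)≈-2.554359

0 3 5.250 0.000
1 3 -2.391 3.938
2 3 4.610 1.357
3 3 -2.079 4.543
4 3 3.858 2.075
5 3 -1.868 4.553
6 3 3.260 2.242
7 3 -1.588 4.238
8 3 2.858 2.199
9 3 -1.252 3.903
10 -1 -4.416 2.183
11 -1 2.263 -1.566
12 -1 -3.784 0.445
13 -1 2.124 -2.482
14 -1 -2.986 -0.393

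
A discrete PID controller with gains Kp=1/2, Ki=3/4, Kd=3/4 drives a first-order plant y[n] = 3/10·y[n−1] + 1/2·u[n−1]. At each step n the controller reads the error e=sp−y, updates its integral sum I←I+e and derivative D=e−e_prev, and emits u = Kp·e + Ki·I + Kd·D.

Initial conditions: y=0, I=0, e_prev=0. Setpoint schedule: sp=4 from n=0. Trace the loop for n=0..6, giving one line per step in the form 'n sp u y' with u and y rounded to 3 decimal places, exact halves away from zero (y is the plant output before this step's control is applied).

0 4 8.000 0.000
1 4 0.000 4.000
2 4 8.600 1.200
3 4 1.680 4.660
4 4 8.624 2.238
5 4 2.638 4.983
6 4 8.298 2.814

(exact arithmetic carried between steps; '≈' marks a value shown rounded to 6 d.p. or computed from one; I and e_prev carry over from the previous line; the table rounds u and y to 3 d.p., halves away from zero)
n=0: y=0, sp=4, e=sp−y=4; I=4, D=e−e_prev=4; u=1/2·4+3/4·4+3/4·4=8; next y=3/10·0+1/2·8=4
n=1: y=4, sp=4, e=sp−y=0; I=4, D=e−e_prev=-4; u=1/2·0+3/4·4+3/4·(-4)=0; next y=3/10·4+1/2·0=1.2
n=2: y=1.2, sp=4, e=sp−y=2.8; I=6.8, D=e−e_prev=2.8; u=1/2·2.8+3/4·6.8+3/4·2.8=8.6; next y=3/10·1.2+1/2·8.6=4.66
n=3: y=4.66, sp=4, e=sp−y=-0.66; I=6.14, D=e−e_prev=-3.46; u=1/2·(-0.66)+3/4·6.14+3/4·(-3.46)=1.68; next y=3/10·4.66+1/2·1.68=2.238
n=4: y=2.238, sp=4, e=sp−y=1.762; I=7.902, D=e−e_prev=2.422; u=1/2·1.762+3/4·7.902+3/4·2.422=8.624; next y=3/10·2.238+1/2·8.624=4.9834
n=5: y=4.9834, sp=4, e=sp−y=-0.9834; I=6.9186, D=e−e_prev=-2.7454; u=1/2·(-0.9834)+3/4·6.9186+3/4·(-2.7454)=2.6382; next y=3/10·4.9834+1/2·2.6382=2.81412
n=6: y=2.81412, sp=4, e=sp−y=1.18588; I=8.10448, D=e−e_prev=2.16928; u=1/2·1.18588+3/4·8.10448+3/4·2.16928=8.29826; next y=3/10·2.81412+1/2·8.29826=4.993366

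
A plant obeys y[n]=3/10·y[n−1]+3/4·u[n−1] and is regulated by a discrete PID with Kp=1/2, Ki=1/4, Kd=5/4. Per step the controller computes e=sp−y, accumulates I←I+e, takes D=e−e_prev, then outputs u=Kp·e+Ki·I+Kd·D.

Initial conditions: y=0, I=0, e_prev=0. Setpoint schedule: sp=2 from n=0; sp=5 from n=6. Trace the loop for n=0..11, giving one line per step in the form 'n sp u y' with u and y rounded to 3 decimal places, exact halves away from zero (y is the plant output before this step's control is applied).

(exact arithmetic carried between steps; '≈' marks a value shown rounded to 6 d.p. or computed from one; I and e_prev carry over from the previous line; the table rounds u and y to 3 d.p., halves away from zero)
n=0: y=0, sp=2, e=sp−y=2; I=2, D=e−e_prev=2; u=1/2·2+1/4·2+5/4·2=4; next y=3/10·0+3/4·4=3
n=1: y=3, sp=2, e=sp−y=-1; I=1, D=e−e_prev=-3; u=1/2·(-1)+1/4·1+5/4·(-3)=-4; next y=3/10·3+3/4·(-4)=-2.1
n=2: y=-2.1, sp=2, e=sp−y=4.1; I=5.1, D=e−e_prev=5.1; u=1/2·4.1+1/4·5.1+5/4·5.1=9.7; next y=3/10·(-2.1)+3/4·9.7=6.645
n=3: y=6.645, sp=2, e=sp−y=-4.645; I=0.455, D=e−e_prev=-8.745; u=1/2·(-4.645)+1/4·0.455+5/4·(-8.745)=-13.14; next y=3/10·6.645+3/4·(-13.14)=-7.8615
n=4: y=-7.8615, sp=2, e=sp−y=9.8615; I=10.3165, D=e−e_prev=14.5065; u=1/2·9.8615+1/4·10.3165+5/4·14.5065=25.643; next y=3/10·(-7.8615)+3/4·25.643=16.8738
n=5: y=16.8738, sp=2, e=sp−y=-14.8738; I=-4.5573, D=e−e_prev=-24.7353; u=1/2·(-14.8738)+1/4·(-4.5573)+5/4·(-24.7353)=-39.49535; next y=3/10·16.8738+3/4·(-39.49535)≈-24.559373
n=6: y≈-24.559373, sp=5, e=sp−y≈29.559373; I≈25.002073, D=e−e_prev≈44.433173; u=1/2·29.559373+1/4·25.002073+5/4·44.433173≈76.57167; next y=3/10·(-24.559373)+3/4·76.57167≈50.060941
n=7: y≈50.060941, sp=5, e=sp−y≈-45.060941; I≈-20.058868, D=e−e_prev≈-74.620313; u=1/2·(-45.060941)+1/4·(-20.058868)+5/4·(-74.620313)≈-120.820579; next y=3/10·50.060941+3/4·(-120.820579)≈-75.597152
n=8: y≈-75.597152, sp=5, e=sp−y≈80.597152; I≈60.538284, D=e−e_prev≈125.658093; u=1/2·80.597152+1/4·60.538284+5/4·125.658093≈212.505763; next y=3/10·(-75.597152)+3/4·212.505763≈136.700177
n=9: y≈136.700177, sp=5, e=sp−y≈-131.700177; I≈-71.161893, D=e−e_prev≈-212.297329; u=1/2·(-131.700177)+1/4·(-71.161893)+5/4·(-212.297329)≈-349.012222; next y=3/10·136.700177+3/4·(-349.012222)≈-220.749114
n=10: y≈-220.749114, sp=5, e=sp−y≈225.749114; I≈154.587221, D=e−e_prev≈357.449290; u=1/2·225.749114+1/4·154.587221+5/4·357.449290≈598.332975; next y=3/10·(-220.749114)+3/4·598.332975≈382.524997
n=11: y≈382.524997, sp=5, e=sp−y≈-377.524997; I≈-222.937776, D=e−e_prev≈-603.274111; u=1/2·(-377.524997)+1/4·(-222.937776)+5/4·(-603.274111)≈-998.589581; next y=3/10·382.524997+3/4·(-998.589581)≈-634.184687

0 2 4.000 0.000
1 2 -4.000 3.000
2 2 9.700 -2.100
3 2 -13.140 6.645
4 2 25.643 -7.862
5 2 -39.495 16.874
6 5 76.572 -24.559
7 5 -120.821 50.061
8 5 212.506 -75.597
9 5 -349.012 136.700
10 5 598.333 -220.749
11 5 -998.590 382.525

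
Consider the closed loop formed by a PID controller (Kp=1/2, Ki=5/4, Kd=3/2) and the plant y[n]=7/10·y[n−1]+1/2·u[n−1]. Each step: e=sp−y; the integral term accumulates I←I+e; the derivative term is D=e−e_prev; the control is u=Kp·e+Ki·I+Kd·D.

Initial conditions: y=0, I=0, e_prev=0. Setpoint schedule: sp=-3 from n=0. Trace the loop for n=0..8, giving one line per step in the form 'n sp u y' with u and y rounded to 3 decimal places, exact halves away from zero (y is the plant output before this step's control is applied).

0 -3 -9.750 0.000
1 -3 6.844 -4.875
2 -3 -13.999 0.009
3 -3 12.323 -6.993
4 -3 -20.033 1.267
5 -3 20.812 -9.130
6 -3 -29.841 4.015
7 -3 33.514 -12.110
8 -3 -45.553 8.280

(exact arithmetic carried between steps; '≈' marks a value shown rounded to 6 d.p. or computed from one; I and e_prev carry over from the previous line; the table rounds u and y to 3 d.p., halves away from zero)
n=0: y=0, sp=-3, e=sp−y=-3; I=-3, D=e−e_prev=-3; u=1/2·(-3)+5/4·(-3)+3/2·(-3)=-9.75; next y=7/10·0+1/2·(-9.75)=-4.875
n=1: y=-4.875, sp=-3, e=sp−y=1.875; I=-1.125, D=e−e_prev=4.875; u=1/2·1.875+5/4·(-1.125)+3/2·4.875=6.84375; next y=7/10·(-4.875)+1/2·6.84375=0.009375
n=2: y=0.009375, sp=-3, e=sp−y=-3.009375; I=-4.134375, D=e−e_prev=-4.884375; u=1/2·(-3.009375)+5/4·(-4.134375)+3/2·(-4.884375)≈-13.999219; next y=7/10·0.009375+1/2·(-13.999219)≈-6.993047
n=3: y≈-6.993047, sp=-3, e=sp−y≈3.993047; I≈-0.141328, D=e−e_prev≈7.002422; u=1/2·3.993047+5/4·(-0.141328)+3/2·7.002422≈12.323496; next y=7/10·(-6.993047)+1/2·12.323496≈1.266615
n=4: y≈1.266615, sp=-3, e=sp−y≈-4.266615; I≈-4.407943, D=e−e_prev≈-8.259662; u=1/2·(-4.266615)+5/4·(-4.407943)+3/2·(-8.259662)≈-20.032730; next y=7/10·1.266615+1/2·(-20.032730)≈-9.129734
n=5: y≈-9.129734, sp=-3, e=sp−y≈6.129734; I≈1.721791, D=e−e_prev≈10.396350; u=1/2·6.129734+5/4·1.721791+3/2·10.396350≈20.811630; next y=7/10·(-9.129734)+1/2·20.811630≈4.015001
n=6: y≈4.015001, sp=-3, e=sp−y≈-7.015001; I≈-5.293210, D=e−e_prev≈-13.144735; u=1/2·(-7.015001)+5/4·(-5.293210)+3/2·(-13.144735)≈-29.841116; next y=7/10·4.015001+1/2·(-29.841116)≈-12.110057
n=7: y≈-12.110057, sp=-3, e=sp−y≈9.110057; I≈3.816847, D=e−e_prev≈16.125058; u=1/2·9.110057+5/4·3.816847+3/2·16.125058≈33.513675; next y=7/10·(-12.110057)+1/2·33.513675≈8.279798
n=8: y≈8.279798, sp=-3, e=sp−y≈-11.279798; I≈-7.462950, D=e−e_prev≈-20.389855; u=1/2·(-11.279798)+5/4·(-7.462950)+3/2·(-20.389855)≈-45.553369; next y=7/10·8.279798+1/2·(-45.553369)≈-16.980826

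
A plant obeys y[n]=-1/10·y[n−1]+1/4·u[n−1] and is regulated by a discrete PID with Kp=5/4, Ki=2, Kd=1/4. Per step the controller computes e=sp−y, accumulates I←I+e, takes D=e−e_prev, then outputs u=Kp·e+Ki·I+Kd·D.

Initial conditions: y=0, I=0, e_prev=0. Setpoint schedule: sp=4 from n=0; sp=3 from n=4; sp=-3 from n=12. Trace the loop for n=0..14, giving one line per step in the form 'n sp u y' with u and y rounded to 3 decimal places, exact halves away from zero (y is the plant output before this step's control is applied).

0 4 14.000 0.000
1 4 8.750 3.500
2 4 16.444 1.838
3 4 13.039 3.927
4 3 13.918 2.867
5 3 13.029 3.193
6 3 13.616 2.938
7 3 13.074 3.110
8 3 13.431 2.957
9 3 13.112 3.062
10 3 13.330 2.972
11 3 13.141 3.035
12 -3 -7.726 2.982
13 -3 0.037 -2.230
14 -3 -11.423 0.232

(exact arithmetic carried between steps; '≈' marks a value shown rounded to 6 d.p. or computed from one; I and e_prev carry over from the previous line; the table rounds u and y to 3 d.p., halves away from zero)
n=0: y=0, sp=4, e=sp−y=4; I=4, D=e−e_prev=4; u=5/4·4+2·4+1/4·4=14; next y=-1/10·0+1/4·14=3.5
n=1: y=3.5, sp=4, e=sp−y=0.5; I=4.5, D=e−e_prev=-3.5; u=5/4·0.5+2·4.5+1/4·(-3.5)=8.75; next y=-1/10·3.5+1/4·8.75=1.8375
n=2: y=1.8375, sp=4, e=sp−y=2.1625; I=6.6625, D=e−e_prev=1.6625; u=5/4·2.1625+2·6.6625+1/4·1.6625=16.44375; next y=-1/10·1.8375+1/4·16.44375≈3.927188
n=3: y≈3.927188, sp=4, e=sp−y≈0.072813; I≈6.735313, D=e−e_prev≈-2.089688; u=5/4·0.072813+2·6.735313+1/4·(-2.089688)≈13.039219; next y=-1/10·3.927188+1/4·13.039219≈2.867086
n=4: y≈2.867086, sp=3, e=sp−y≈0.132914; I≈6.868227, D=e−e_prev≈0.060102; u=5/4·0.132914+2·6.868227+1/4·0.060102≈13.917621; next y=-1/10·2.867086+1/4·13.917621≈3.192697
n=5: y≈3.192697, sp=3, e=sp−y≈-0.192697; I≈6.675530, D=e−e_prev≈-0.325611; u=5/4·(-0.192697)+2·6.675530+1/4·(-0.325611)≈13.028786; next y=-1/10·3.192697+1/4·13.028786≈2.937927
n=6: y≈2.937927, sp=3, e=sp−y≈0.062073; I≈6.737603, D=e−e_prev≈0.254770; u=5/4·0.062073+2·6.737603+1/4·0.254770≈13.616490; next y=-1/10·2.937927+1/4·13.616490≈3.110330
n=7: y≈3.110330, sp=3, e=sp−y≈-0.110330; I≈6.627273, D=e−e_prev≈-0.172403; u=5/4·(-0.110330)+2·6.627273+1/4·(-0.172403)≈13.073534; next y=-1/10·3.110330+1/4·13.073534≈2.957350
n=8: y≈2.957350, sp=3, e=sp−y≈0.042650; I≈6.669923, D=e−e_prev≈0.152979; u=5/4·0.042650+2·6.669923+1/4·0.152979≈13.431402; next y=-1/10·2.957350+1/4·13.431402≈3.062116
n=9: y≈3.062116, sp=3, e=sp−y≈-0.062116; I≈6.607807, D=e−e_prev≈-0.104765; u=5/4·(-0.062116)+2·6.607807+1/4·(-0.104765)≈13.111779; next y=-1/10·3.062116+1/4·13.111779≈2.971733
n=10: y≈2.971733, sp=3, e=sp−y≈0.028267; I≈6.636074, D=e−e_prev≈0.090382; u=5/4·0.028267+2·6.636074+1/4·0.090382≈13.330077; next y=-1/10·2.971733+1/4·13.330077≈3.035346
n=11: y≈3.035346, sp=3, e=sp−y≈-0.035346; I≈6.600728, D=e−e_prev≈-0.063613; u=5/4·(-0.035346)+2·6.600728+1/4·(-0.063613)≈13.141370; next y=-1/10·3.035346+1/4·13.141370≈2.981808
n=12: y≈2.981808, sp=-3, e=sp−y≈-5.981808; I≈0.618920, D=e−e_prev≈-5.946462; u=5/4·(-5.981808)+2·0.618920+1/4·(-5.946462)≈-7.726035; next y=-1/10·2.981808+1/4·(-7.726035)≈-2.229690
n=13: y≈-2.229690, sp=-3, e=sp−y≈-0.770310; I≈-0.151390, D=e−e_prev≈5.211498; u=5/4·(-0.770310)+2·(-0.151390)+1/4·5.211498≈0.037206; next y=-1/10·(-2.229690)+1/4·0.037206≈0.232270
n=14: y≈0.232270, sp=-3, e=sp−y≈-3.232270; I≈-3.383661, D=e−e_prev≈-2.461960; u=5/4·(-3.232270)+2·(-3.383661)+1/4·(-2.461960)≈-11.423149; next y=-1/10·0.232270+1/4·(-11.423149)≈-2.879014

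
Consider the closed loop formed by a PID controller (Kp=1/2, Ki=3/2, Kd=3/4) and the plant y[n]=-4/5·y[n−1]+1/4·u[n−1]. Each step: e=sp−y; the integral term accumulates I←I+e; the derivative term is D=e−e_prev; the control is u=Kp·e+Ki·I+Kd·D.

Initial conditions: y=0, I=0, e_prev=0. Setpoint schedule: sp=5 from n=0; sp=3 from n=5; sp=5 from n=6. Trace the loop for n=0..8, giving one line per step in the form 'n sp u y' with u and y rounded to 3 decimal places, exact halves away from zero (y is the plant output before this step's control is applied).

0 5 13.750 0.000
1 5 8.047 3.438
2 5 24.452 -0.738
3 5 9.462 6.704
4 5 39.166 -2.997
5 3 -3.377 12.189
6 5 63.888 -10.596
7 5 -27.679 24.449
8 5 109.481 -26.479

(exact arithmetic carried between steps; '≈' marks a value shown rounded to 6 d.p. or computed from one; I and e_prev carry over from the previous line; the table rounds u and y to 3 d.p., halves away from zero)
n=0: y=0, sp=5, e=sp−y=5; I=5, D=e−e_prev=5; u=1/2·5+3/2·5+3/4·5=13.75; next y=-4/5·0+1/4·13.75=3.4375
n=1: y=3.4375, sp=5, e=sp−y=1.5625; I=6.5625, D=e−e_prev=-3.4375; u=1/2·1.5625+3/2·6.5625+3/4·(-3.4375)=8.046875; next y=-4/5·3.4375+1/4·8.046875≈-0.738281
n=2: y≈-0.738281, sp=5, e=sp−y≈5.738281; I≈12.300781, D=e−e_prev≈4.175781; u=1/2·5.738281+3/2·12.300781+3/4·4.175781≈24.452148; next y=-4/5·(-0.738281)+1/4·24.452148≈6.703662
n=3: y≈6.703662, sp=5, e=sp−y≈-1.703662; I≈10.597119, D=e−e_prev≈-7.441943; u=1/2·(-1.703662)+3/2·10.597119+3/4·(-7.441943)≈9.462390; next y=-4/5·6.703662+1/4·9.462390≈-2.997332
n=4: y≈-2.997332, sp=5, e=sp−y≈7.997332; I≈18.594451, D=e−e_prev≈9.700994; u=1/2·7.997332+3/2·18.594451+3/4·9.700994≈39.166089; next y=-4/5·(-2.997332)+1/4·39.166089≈12.189388
n=5: y≈12.189388, sp=3, e=sp−y≈-9.189388; I≈9.405063, D=e−e_prev≈-17.186720; u=1/2·(-9.189388)+3/2·9.405063+3/4·(-17.186720)≈-3.377139; next y=-4/5·12.189388+1/4·(-3.377139)≈-10.595795
n=6: y≈-10.595795, sp=5, e=sp−y≈15.595795; I≈25.000858, D=e−e_prev≈24.785183; u=1/2·15.595795+3/2·25.000858+3/4·24.785183≈63.888072; next y=-4/5·(-10.595795)+1/4·63.888072≈24.448654
n=7: y≈24.448654, sp=5, e=sp−y≈-19.448654; I≈5.552204, D=e−e_prev≈-35.044449; u=1/2·(-19.448654)+3/2·5.552204+3/4·(-35.044449)≈-27.679357; next y=-4/5·24.448654+1/4·(-27.679357)≈-26.478763
n=8: y≈-26.478763, sp=5, e=sp−y≈31.478763; I≈37.030967, D=e−e_prev≈50.927417; u=1/2·31.478763+3/2·37.030967+3/4·50.927417≈109.481394; next y=-4/5·(-26.478763)+1/4·109.481394≈48.553359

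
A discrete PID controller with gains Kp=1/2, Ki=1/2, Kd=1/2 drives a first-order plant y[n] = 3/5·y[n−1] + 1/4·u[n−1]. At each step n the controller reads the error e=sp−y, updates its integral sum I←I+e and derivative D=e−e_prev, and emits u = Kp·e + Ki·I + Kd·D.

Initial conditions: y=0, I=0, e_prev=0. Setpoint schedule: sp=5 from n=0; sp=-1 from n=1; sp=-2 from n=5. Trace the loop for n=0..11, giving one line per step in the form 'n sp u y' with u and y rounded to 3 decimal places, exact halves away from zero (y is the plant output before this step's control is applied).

0 5 7.500 0.000
1 -1 -4.313 1.875
2 -1 0.930 0.047
3 -1 -0.828 0.261
4 -1 -0.885 -0.051
5 -2 -2.714 -0.252
6 -2 -2.322 -0.829
7 -2 -2.823 -1.078
8 -2 -2.996 -1.353
9 -2 -3.145 -1.561
10 -2 -3.226 -1.723
11 -2 -3.269 -1.840

(exact arithmetic carried between steps; '≈' marks a value shown rounded to 6 d.p. or computed from one; I and e_prev carry over from the previous line; the table rounds u and y to 3 d.p., halves away from zero)
n=0: y=0, sp=5, e=sp−y=5; I=5, D=e−e_prev=5; u=1/2·5+1/2·5+1/2·5=7.5; next y=3/5·0+1/4·7.5=1.875
n=1: y=1.875, sp=-1, e=sp−y=-2.875; I=2.125, D=e−e_prev=-7.875; u=1/2·(-2.875)+1/2·2.125+1/2·(-7.875)=-4.3125; next y=3/5·1.875+1/4·(-4.3125)=0.046875
n=2: y=0.046875, sp=-1, e=sp−y=-1.046875; I=1.078125, D=e−e_prev=1.828125; u=1/2·(-1.046875)+1/2·1.078125+1/2·1.828125≈0.929688; next y=3/5·0.046875+1/4·0.929688≈0.260547
n=3: y≈0.260547, sp=-1, e=sp−y≈-1.260547; I≈-0.182422, D=e−e_prev≈-0.213672; u=1/2·(-1.260547)+1/2·(-0.182422)+1/2·(-0.213672)≈-0.828320; next y=3/5·0.260547+1/4·(-0.828320)≈-0.050752
n=4: y≈-0.050752, sp=-1, e=sp−y≈-0.949248; I≈-1.131670, D=e−e_prev≈0.311299; u=1/2·(-0.949248)+1/2·(-1.131670)+1/2·0.311299≈-0.884810; next y=3/5·(-0.050752)+1/4·(-0.884810)≈-0.251654
n=5: y≈-0.251654, sp=-2, e=sp−y≈-1.748346; I≈-2.880016, D=e−e_prev≈-0.799098; u=1/2·(-1.748346)+1/2·(-2.880016)+1/2·(-0.799098)≈-2.713731; next y=3/5·(-0.251654)+1/4·(-2.713731)≈-0.829425
n=6: y≈-0.829425, sp=-2, e=sp−y≈-1.170575; I≈-4.050592, D=e−e_prev≈0.577771; u=1/2·(-1.170575)+1/2·(-4.050592)+1/2·0.577771≈-2.321698; next y=3/5·(-0.829425)+1/4·(-2.321698)≈-1.078079
n=7: y≈-1.078079, sp=-2, e=sp−y≈-0.921921; I≈-4.972512, D=e−e_prev≈0.248655; u=1/2·(-0.921921)+1/2·(-4.972512)+1/2·0.248655≈-2.822889; next y=3/5·(-1.078079)+1/4·(-2.822889)≈-1.352570
n=8: y≈-1.352570, sp=-2, e=sp−y≈-0.647430; I≈-5.619942, D=e−e_prev≈0.274491; u=1/2·(-0.647430)+1/2·(-5.619942)+1/2·0.274491≈-2.996441; next y=3/5·(-1.352570)+1/4·(-2.996441)≈-1.560652
n=9: y≈-1.560652, sp=-2, e=sp−y≈-0.439348; I≈-6.059290, D=e−e_prev≈0.208082; u=1/2·(-0.439348)+1/2·(-6.059290)+1/2·0.208082≈-3.145278; next y=3/5·(-1.560652)+1/4·(-3.145278)≈-1.722711
n=10: y≈-1.722711, sp=-2, e=sp−y≈-0.277289; I≈-6.336579, D=e−e_prev≈0.162059; u=1/2·(-0.277289)+1/2·(-6.336579)+1/2·0.162059≈-3.225905; next y=3/5·(-1.722711)+1/4·(-3.225905)≈-1.840103
n=11: y≈-1.840103, sp=-2, e=sp−y≈-0.159897; I≈-6.496477, D=e−e_prev≈0.117392; u=1/2·(-0.159897)+1/2·(-6.496477)+1/2·0.117392≈-3.269491; next y=3/5·(-1.840103)+1/4·(-3.269491)≈-1.921434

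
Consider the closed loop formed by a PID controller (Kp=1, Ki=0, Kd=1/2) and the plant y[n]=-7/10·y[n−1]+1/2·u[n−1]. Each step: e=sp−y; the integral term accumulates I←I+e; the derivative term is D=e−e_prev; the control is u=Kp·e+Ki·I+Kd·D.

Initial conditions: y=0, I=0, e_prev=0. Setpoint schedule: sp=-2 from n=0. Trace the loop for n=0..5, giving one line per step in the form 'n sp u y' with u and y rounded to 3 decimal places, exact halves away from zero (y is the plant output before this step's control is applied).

0 -2 -3.000 0.000
1 -2 0.250 -1.500
2 -2 -4.513 1.175
3 -2 3.206 -3.079
4 -2 -9.176 3.758
5 -2 10.707 -7.219

(exact arithmetic carried between steps; '≈' marks a value shown rounded to 6 d.p. or computed from one; I and e_prev carry over from the previous line; the table rounds u and y to 3 d.p., halves away from zero)
n=0: y=0, sp=-2, e=sp−y=-2; I=-2, D=e−e_prev=-2; u=1·(-2)+0·(-2)+1/2·(-2)=-3; next y=-7/10·0+1/2·(-3)=-1.5
n=1: y=-1.5, sp=-2, e=sp−y=-0.5; I=-2.5, D=e−e_prev=1.5; u=1·(-0.5)+0·(-2.5)+1/2·1.5=0.25; next y=-7/10·(-1.5)+1/2·0.25=1.175
n=2: y=1.175, sp=-2, e=sp−y=-3.175; I=-5.675, D=e−e_prev=-2.675; u=1·(-3.175)+0·(-5.675)+1/2·(-2.675)=-4.5125; next y=-7/10·1.175+1/2·(-4.5125)=-3.07875
n=3: y=-3.07875, sp=-2, e=sp−y=1.07875; I=-4.59625, D=e−e_prev=4.25375; u=1·1.07875+0·(-4.59625)+1/2·4.25375=3.205625; next y=-7/10·(-3.07875)+1/2·3.205625≈3.757938
n=4: y≈3.757938, sp=-2, e=sp−y≈-5.757938; I≈-10.354188, D=e−e_prev≈-6.836688; u=1·(-5.757938)+0·(-10.354188)+1/2·(-6.836688)≈-9.176281; next y=-7/10·3.757938+1/2·(-9.176281)≈-7.218697
n=5: y≈-7.218697, sp=-2, e=sp−y≈5.218697; I≈-5.135491, D=e−e_prev≈10.976634; u=1·5.218697+0·(-5.135491)+1/2·10.976634≈10.707014; next y=-7/10·(-7.218697)+1/2·10.707014≈10.406595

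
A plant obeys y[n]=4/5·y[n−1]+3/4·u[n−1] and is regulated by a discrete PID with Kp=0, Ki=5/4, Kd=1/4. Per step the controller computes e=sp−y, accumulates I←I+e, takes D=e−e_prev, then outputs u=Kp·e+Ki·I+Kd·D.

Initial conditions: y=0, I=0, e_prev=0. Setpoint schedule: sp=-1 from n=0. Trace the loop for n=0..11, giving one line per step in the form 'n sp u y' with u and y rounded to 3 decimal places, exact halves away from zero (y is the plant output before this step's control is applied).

(exact arithmetic carried between steps; '≈' marks a value shown rounded to 6 d.p. or computed from one; I and e_prev carry over from the previous line; the table rounds u and y to 3 d.p., halves away from zero)
n=0: y=0, sp=-1, e=sp−y=-1; I=-1, D=e−e_prev=-1; u=0·(-1)+5/4·(-1)+1/4·(-1)=-1.5; next y=4/5·0+3/4·(-1.5)=-1.125
n=1: y=-1.125, sp=-1, e=sp−y=0.125; I=-0.875, D=e−e_prev=1.125; u=0·0.125+5/4·(-0.875)+1/4·1.125=-0.8125; next y=4/5·(-1.125)+3/4·(-0.8125)=-1.509375
n=2: y=-1.509375, sp=-1, e=sp−y=0.509375; I=-0.365625, D=e−e_prev=0.384375; u=0·0.509375+5/4·(-0.365625)+1/4·0.384375≈-0.360938; next y=4/5·(-1.509375)+3/4·(-0.360938)≈-1.478203
n=3: y≈-1.478203, sp=-1, e=sp−y≈0.478203; I≈0.112578, D=e−e_prev≈-0.031172; u=0·0.478203+5/4·0.112578+1/4·(-0.031172)≈0.132930; next y=4/5·(-1.478203)+3/4·0.132930≈-1.082865
n=4: y≈-1.082865, sp=-1, e=sp−y≈0.082865; I≈0.195443, D=e−e_prev≈-0.395338; u=0·0.082865+5/4·0.195443+1/4·(-0.395338)≈0.145470; next y=4/5·(-1.082865)+3/4·0.145470≈-0.757190
n=5: y≈-0.757190, sp=-1, e=sp−y≈-0.242810; I≈-0.047367, D=e−e_prev≈-0.325675; u=0·(-0.242810)+5/4·(-0.047367)+1/4·(-0.325675)≈-0.140627; next y=4/5·(-0.757190)+3/4·(-0.140627)≈-0.711222
n=6: y≈-0.711222, sp=-1, e=sp−y≈-0.288778; I≈-0.336144, D=e−e_prev≈-0.045968; u=0·(-0.288778)+5/4·(-0.336144)+1/4·(-0.045968)≈-0.431672; next y=4/5·(-0.711222)+3/4·(-0.431672)≈-0.892732
n=7: y≈-0.892732, sp=-1, e=sp−y≈-0.107268; I≈-0.443412, D=e−e_prev≈0.181510; u=0·(-0.107268)+5/4·(-0.443412)+1/4·0.181510≈-0.508888; next y=4/5·(-0.892732)+3/4·(-0.508888)≈-1.095852
n=8: y≈-1.095852, sp=-1, e=sp−y≈0.095852; I≈-0.347561, D=e−e_prev≈0.203119; u=0·0.095852+5/4·(-0.347561)+1/4·0.203119≈-0.383671; next y=4/5·(-1.095852)+3/4·(-0.383671)≈-1.164434
n=9: y≈-1.164434, sp=-1, e=sp−y≈0.164434; I≈-0.183126, D=e−e_prev≈0.068583; u=0·0.164434+5/4·(-0.183126)+1/4·0.068583≈-0.211762; next y=4/5·(-1.164434)+3/4·(-0.211762)≈-1.090369
n=10: y≈-1.090369, sp=-1, e=sp−y≈0.090369; I≈-0.092757, D=e−e_prev≈-0.074065; u=0·0.090369+5/4·(-0.092757)+1/4·(-0.074065)≈-0.134463; next y=4/5·(-1.090369)+3/4·(-0.134463)≈-0.973142
n=11: y≈-0.973142, sp=-1, e=sp−y≈-0.026858; I≈-0.119615, D=e−e_prev≈-0.117227; u=0·(-0.026858)+5/4·(-0.119615)+1/4·(-0.117227)≈-0.178825; next y=4/5·(-0.973142)+3/4·(-0.178825)≈-0.912633

0 -1 -1.500 0.000
1 -1 -0.813 -1.125
2 -1 -0.361 -1.509
3 -1 0.133 -1.478
4 -1 0.145 -1.083
5 -1 -0.141 -0.757
6 -1 -0.432 -0.711
7 -1 -0.509 -0.893
8 -1 -0.384 -1.096
9 -1 -0.212 -1.164
10 -1 -0.134 -1.090
11 -1 -0.179 -0.973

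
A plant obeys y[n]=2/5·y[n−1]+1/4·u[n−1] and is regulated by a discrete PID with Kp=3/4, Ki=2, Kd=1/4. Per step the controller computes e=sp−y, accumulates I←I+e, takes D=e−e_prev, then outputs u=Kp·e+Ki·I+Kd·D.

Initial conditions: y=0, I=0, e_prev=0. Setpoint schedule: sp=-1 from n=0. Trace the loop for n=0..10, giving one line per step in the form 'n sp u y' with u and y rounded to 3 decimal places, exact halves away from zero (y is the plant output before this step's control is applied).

0 -1 -3.000 0.000
1 -1 -2.500 -0.750
2 -1 -2.663 -0.925
3 -1 -2.524 -1.036
4 -1 -2.452 -1.045
5 -1 -2.406 -1.031
6 -1 -2.392 -1.014
7 -1 -2.391 -1.004
8 -1 -2.394 -0.999
9 -1 -2.398 -0.998
10 -1 -2.400 -0.999

(exact arithmetic carried between steps; '≈' marks a value shown rounded to 6 d.p. or computed from one; I and e_prev carry over from the previous line; the table rounds u and y to 3 d.p., halves away from zero)
n=0: y=0, sp=-1, e=sp−y=-1; I=-1, D=e−e_prev=-1; u=3/4·(-1)+2·(-1)+1/4·(-1)=-3; next y=2/5·0+1/4·(-3)=-0.75
n=1: y=-0.75, sp=-1, e=sp−y=-0.25; I=-1.25, D=e−e_prev=0.75; u=3/4·(-0.25)+2·(-1.25)+1/4·0.75=-2.5; next y=2/5·(-0.75)+1/4·(-2.5)=-0.925
n=2: y=-0.925, sp=-1, e=sp−y=-0.075; I=-1.325, D=e−e_prev=0.175; u=3/4·(-0.075)+2·(-1.325)+1/4·0.175=-2.6625; next y=2/5·(-0.925)+1/4·(-2.6625)=-1.035625
n=3: y=-1.035625, sp=-1, e=sp−y=0.035625; I=-1.289375, D=e−e_prev=0.110625; u=3/4·0.035625+2·(-1.289375)+1/4·0.110625=-2.524375; next y=2/5·(-1.035625)+1/4·(-2.524375)≈-1.045344
n=4: y≈-1.045344, sp=-1, e=sp−y≈0.045344; I≈-1.244031, D=e−e_prev≈0.009719; u=3/4·0.045344+2·(-1.244031)+1/4·0.009719≈-2.451625; next y=2/5·(-1.045344)+1/4·(-2.451625)≈-1.031044
n=5: y≈-1.031044, sp=-1, e=sp−y≈0.031044; I≈-1.212988, D=e−e_prev≈-0.0143; u=3/4·0.031044+2·(-1.212988)+1/4·(-0.0143)≈-2.406267; next y=2/5·(-1.031044)+1/4·(-2.406267)≈-1.013984
n=6: y≈-1.013984, sp=-1, e=sp−y≈0.013984; I≈-1.199003, D=e−e_prev≈-0.017059; u=3/4·0.013984+2·(-1.199003)+1/4·(-0.017059)≈-2.391783; next y=2/5·(-1.013984)+1/4·(-2.391783)≈-1.003539
n=7: y≈-1.003539, sp=-1, e=sp−y≈0.003539; I≈-1.195464, D=e−e_prev≈-0.010445; u=3/4·0.003539+2·(-1.195464)+1/4·(-0.010445)≈-2.390884; next y=2/5·(-1.003539)+1/4·(-2.390884)≈-0.999137
n=8: y≈-0.999137, sp=-1, e=sp−y≈-0.000863; I≈-1.196327, D=e−e_prev≈-0.004403; u=3/4·(-0.000863)+2·(-1.196327)+1/4·(-0.004403)≈-2.394402; next y=2/5·(-0.999137)+1/4·(-2.394402)≈-0.998255
n=9: y≈-0.998255, sp=-1, e=sp−y≈-0.001745; I≈-1.198072, D=e−e_prev≈-0.000882; u=3/4·(-0.001745)+2·(-1.198072)+1/4·(-0.000882)≈-2.397672; next y=2/5·(-0.998255)+1/4·(-2.397672)≈-0.998720
n=10: y≈-0.998720, sp=-1, e=sp−y≈-0.001280; I≈-1.199352, D=e−e_prev≈0.000465; u=3/4·(-0.001280)+2·(-1.199352)+1/4·0.000465≈-2.399547; next y=2/5·(-0.998720)+1/4·(-2.399547)≈-0.999375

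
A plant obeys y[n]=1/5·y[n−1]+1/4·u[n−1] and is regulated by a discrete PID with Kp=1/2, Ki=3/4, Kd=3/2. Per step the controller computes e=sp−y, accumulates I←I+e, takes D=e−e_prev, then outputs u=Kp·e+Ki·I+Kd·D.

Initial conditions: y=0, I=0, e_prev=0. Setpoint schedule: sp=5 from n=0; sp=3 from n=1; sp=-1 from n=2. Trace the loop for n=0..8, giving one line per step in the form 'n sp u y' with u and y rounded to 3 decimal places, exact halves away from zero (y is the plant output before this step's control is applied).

(exact arithmetic carried between steps; '≈' marks a value shown rounded to 6 d.p. or computed from one; I and e_prev carry over from the previous line; the table rounds u and y to 3 d.p., halves away from zero)
n=0: y=0, sp=5, e=sp−y=5; I=5, D=e−e_prev=5; u=1/2·5+3/4·5+3/2·5=13.75; next y=1/5·0+1/4·13.75=3.4375
n=1: y=3.4375, sp=3, e=sp−y=-0.4375; I=4.5625, D=e−e_prev=-5.4375; u=1/2·(-0.4375)+3/4·4.5625+3/2·(-5.4375)=-4.953125; next y=1/5·3.4375+1/4·(-4.953125)≈-0.550781
n=2: y≈-0.550781, sp=-1, e=sp−y≈-0.449219; I≈4.113281, D=e−e_prev≈-0.011719; u=1/2·(-0.449219)+3/4·4.113281+3/2·(-0.011719)≈2.842773; next y=1/5·(-0.550781)+1/4·2.842773≈0.600537
n=3: y≈0.600537, sp=-1, e=sp−y≈-1.600537; I≈2.512744, D=e−e_prev≈-1.151318; u=1/2·(-1.600537)+3/4·2.512744+3/2·(-1.151318)≈-0.642688; next y=1/5·0.600537+1/4·(-0.642688)≈-0.040565
n=4: y≈-0.040565, sp=-1, e=sp−y≈-0.959435; I≈1.553309, D=e−e_prev≈0.641102; u=1/2·(-0.959435)+3/4·1.553309+3/2·0.641102≈1.646916; next y=1/5·(-0.040565)+1/4·1.646916≈0.403616
n=5: y≈0.403616, sp=-1, e=sp−y≈-1.403616; I≈0.149693, D=e−e_prev≈-0.444181; u=1/2·(-1.403616)+3/4·0.149693+3/2·(-0.444181)≈-1.255810; next y=1/5·0.403616+1/4·(-1.255810)≈-0.233229
n=6: y≈-0.233229, sp=-1, e=sp−y≈-0.766771; I≈-0.617078, D=e−e_prev≈0.636845; u=1/2·(-0.766771)+3/4·(-0.617078)+3/2·0.636845≈0.109074; next y=1/5·(-0.233229)+1/4·0.109074≈-0.019377
n=7: y≈-0.019377, sp=-1, e=sp−y≈-0.980623; I≈-1.597701, D=e−e_prev≈-0.213852; u=1/2·(-0.980623)+3/4·(-1.597701)+3/2·(-0.213852)≈-2.009365; next y=1/5·(-0.019377)+1/4·(-2.009365)≈-0.506217
n=8: y≈-0.506217, sp=-1, e=sp−y≈-0.493783; I≈-2.091484, D=e−e_prev≈0.486839; u=1/2·(-0.493783)+3/4·(-2.091484)+3/2·0.486839≈-1.085246; next y=1/5·(-0.506217)+1/4·(-1.085246)≈-0.372555

0 5 13.750 0.000
1 3 -4.953 3.438
2 -1 2.843 -0.551
3 -1 -0.643 0.601
4 -1 1.647 -0.041
5 -1 -1.256 0.404
6 -1 0.109 -0.233
7 -1 -2.009 -0.019
8 -1 -1.085 -0.506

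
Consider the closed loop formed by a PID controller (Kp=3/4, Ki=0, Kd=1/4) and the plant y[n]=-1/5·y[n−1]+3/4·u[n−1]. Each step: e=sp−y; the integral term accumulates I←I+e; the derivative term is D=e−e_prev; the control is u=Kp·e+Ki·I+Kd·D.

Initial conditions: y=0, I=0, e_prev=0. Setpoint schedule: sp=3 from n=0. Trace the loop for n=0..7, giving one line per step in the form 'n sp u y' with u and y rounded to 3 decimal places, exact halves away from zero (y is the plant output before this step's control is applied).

(exact arithmetic carried between steps; '≈' marks a value shown rounded to 6 d.p. or computed from one; I and e_prev carry over from the previous line; the table rounds u and y to 3 d.p., halves away from zero)
n=0: y=0, sp=3, e=sp−y=3; I=3, D=e−e_prev=3; u=3/4·3+0·3+1/4·3=3; next y=-1/5·0+3/4·3=2.25
n=1: y=2.25, sp=3, e=sp−y=0.75; I=3.75, D=e−e_prev=-2.25; u=3/4·0.75+0·3.75+1/4·(-2.25)=0; next y=-1/5·2.25+3/4·0=-0.45
n=2: y=-0.45, sp=3, e=sp−y=3.45; I=7.2, D=e−e_prev=2.7; u=3/4·3.45+0·7.2+1/4·2.7=3.2625; next y=-1/5·(-0.45)+3/4·3.2625=2.536875
n=3: y=2.536875, sp=3, e=sp−y=0.463125; I=7.663125, D=e−e_prev=-2.986875; u=3/4·0.463125+0·7.663125+1/4·(-2.986875)=-0.399375; next y=-1/5·2.536875+3/4·(-0.399375)≈-0.806906
n=4: y≈-0.806906, sp=3, e=sp−y≈3.806906; I≈11.470031, D=e−e_prev≈3.343781; u=3/4·3.806906+0·11.470031+1/4·3.343781≈3.691125; next y=-1/5·(-0.806906)+3/4·3.691125≈2.929725
n=5: y=2.929725, sp=3, e=sp−y=0.070275; I≈11.540306, D=e−e_prev≈-3.736631; u=3/4·0.070275+0·11.540306+1/4·(-3.736631)≈-0.881452; next y=-1/5·2.929725+3/4·(-0.881452)≈-1.247034
n=6: y≈-1.247034, sp=3, e=sp−y≈4.247034; I≈15.787340, D=e−e_prev≈4.176759; u=3/4·4.247034+0·15.787340+1/4·4.176759≈4.229465; next y=-1/5·(-1.247034)+3/4·4.229465≈3.421505
n=7: y≈3.421505, sp=3, e=sp−y≈-0.421505; I≈15.365834, D=e−e_prev≈-4.668539; u=3/4·(-0.421505)+0·15.365834+1/4·(-4.668539)≈-1.483264; next y=-1/5·3.421505+3/4·(-1.483264)≈-1.796749

0 3 3.000 0.000
1 3 0.000 2.250
2 3 3.263 -0.450
3 3 -0.399 2.537
4 3 3.691 -0.807
5 3 -0.881 2.930
6 3 4.229 -1.247
7 3 -1.483 3.422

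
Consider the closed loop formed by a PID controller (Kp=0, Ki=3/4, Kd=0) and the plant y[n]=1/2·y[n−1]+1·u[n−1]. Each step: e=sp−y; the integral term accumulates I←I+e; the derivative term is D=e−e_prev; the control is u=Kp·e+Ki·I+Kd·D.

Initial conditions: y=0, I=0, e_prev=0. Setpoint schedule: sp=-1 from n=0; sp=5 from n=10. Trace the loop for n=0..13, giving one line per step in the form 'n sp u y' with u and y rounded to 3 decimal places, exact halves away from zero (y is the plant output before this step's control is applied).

(exact arithmetic carried between steps; '≈' marks a value shown rounded to 6 d.p. or computed from one; I and e_prev carry over from the previous line; the table rounds u and y to 3 d.p., halves away from zero)
n=0: y=0, sp=-1, e=sp−y=-1; I=-1, D=e−e_prev=-1; u=0·(-1)+3/4·(-1)+0·(-1)=-0.75; next y=1/2·0+1·(-0.75)=-0.75
n=1: y=-0.75, sp=-1, e=sp−y=-0.25; I=-1.25, D=e−e_prev=0.75; u=0·(-0.25)+3/4·(-1.25)+0·0.75=-0.9375; next y=1/2·(-0.75)+1·(-0.9375)=-1.3125
n=2: y=-1.3125, sp=-1, e=sp−y=0.3125; I=-0.9375, D=e−e_prev=0.5625; u=0·0.3125+3/4·(-0.9375)+0·0.5625=-0.703125; next y=1/2·(-1.3125)+1·(-0.703125)=-1.359375
n=3: y=-1.359375, sp=-1, e=sp−y=0.359375; I=-0.578125, D=e−e_prev=0.046875; u=0·0.359375+3/4·(-0.578125)+0·0.046875≈-0.433594; next y=1/2·(-1.359375)+1·(-0.433594)≈-1.113281
n=4: y≈-1.113281, sp=-1, e=sp−y≈0.113281; I≈-0.464844, D=e−e_prev≈-0.246094; u=0·0.113281+3/4·(-0.464844)+0·(-0.246094)≈-0.348633; next y=1/2·(-1.113281)+1·(-0.348633)≈-0.905273
n=5: y≈-0.905273, sp=-1, e=sp−y≈-0.094727; I≈-0.559570, D=e−e_prev≈-0.208008; u=0·(-0.094727)+3/4·(-0.559570)+0·(-0.208008)≈-0.419678; next y=1/2·(-0.905273)+1·(-0.419678)≈-0.872314
n=6: y≈-0.872314, sp=-1, e=sp−y≈-0.127686; I≈-0.687256, D=e−e_prev≈-0.032959; u=0·(-0.127686)+3/4·(-0.687256)+0·(-0.032959)≈-0.515442; next y=1/2·(-0.872314)+1·(-0.515442)≈-0.951599
n=7: y≈-0.951599, sp=-1, e=sp−y≈-0.048401; I≈-0.735657, D=e−e_prev≈0.079285; u=0·(-0.048401)+3/4·(-0.735657)+0·0.079285≈-0.551743; next y=1/2·(-0.951599)+1·(-0.551743)≈-1.027542
n=8: y≈-1.027542, sp=-1, e=sp−y≈0.027542; I≈-0.708115, D=e−e_prev≈0.075943; u=0·0.027542+3/4·(-0.708115)+0·0.075943≈-0.531086; next y=1/2·(-1.027542)+1·(-0.531086)≈-1.044857
n=9: y≈-1.044857, sp=-1, e=sp−y≈0.044857; I≈-0.663258, D=e−e_prev≈0.017315; u=0·0.044857+3/4·(-0.663258)+0·0.017315≈-0.497443; next y=1/2·(-1.044857)+1·(-0.497443)≈-1.019872
n=10: y≈-1.019872, sp=5, e=sp−y≈6.019872; I≈5.356614, D=e−e_prev≈5.975015; u=0·6.019872+3/4·5.356614+0·5.975015≈4.017461; next y=1/2·(-1.019872)+1·4.017461≈3.507525
n=11: y≈3.507525, sp=5, e=sp−y≈1.492475; I≈6.849089, D=e−e_prev≈-4.527396; u=0·1.492475+3/4·6.849089+0·(-4.527396)≈5.136817; next y=1/2·3.507525+1·5.136817≈6.890579
n=12: y≈6.890579, sp=5, e=sp−y≈-1.890579; I≈4.958510, D=e−e_prev≈-3.383055; u=0·(-1.890579)+3/4·4.958510+0·(-3.383055)≈3.718882; next y=1/2·6.890579+1·3.718882≈7.164172
n=13: y≈7.164172, sp=5, e=sp−y≈-2.164172; I≈2.794338, D=e−e_prev≈-0.273593; u=0·(-2.164172)+3/4·2.794338+0·(-0.273593)≈2.095753; next y=1/2·7.164172+1·2.095753≈5.677839

0 -1 -0.750 0.000
1 -1 -0.938 -0.750
2 -1 -0.703 -1.313
3 -1 -0.434 -1.359
4 -1 -0.349 -1.113
5 -1 -0.420 -0.905
6 -1 -0.515 -0.872
7 -1 -0.552 -0.952
8 -1 -0.531 -1.028
9 -1 -0.497 -1.045
10 5 4.017 -1.020
11 5 5.137 3.508
12 5 3.719 6.891
13 5 2.096 7.164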